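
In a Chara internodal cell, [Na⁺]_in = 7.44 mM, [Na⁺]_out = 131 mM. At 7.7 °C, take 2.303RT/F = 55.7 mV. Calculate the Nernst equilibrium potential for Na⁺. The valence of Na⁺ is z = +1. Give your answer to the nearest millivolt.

E = (55.7/z) · log₁₀([Na⁺]_out/[Na⁺]_in) with z = +1.
= (55.7/1) · log₁₀(131/7.44) = 55.70 · log₁₀(17.61)
= 55.70 · (1.2457) = 69.39 mV

69 mV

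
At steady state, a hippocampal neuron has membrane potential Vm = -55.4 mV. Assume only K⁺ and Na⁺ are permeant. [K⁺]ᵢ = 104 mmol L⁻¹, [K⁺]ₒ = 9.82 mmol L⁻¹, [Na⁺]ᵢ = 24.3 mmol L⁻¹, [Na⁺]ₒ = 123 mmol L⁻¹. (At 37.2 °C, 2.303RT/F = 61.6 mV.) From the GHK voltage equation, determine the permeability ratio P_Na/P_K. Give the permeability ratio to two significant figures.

Let α = P_Na/P_K. GHK: Vm = 61.6·log₁₀[(Kₒ + α·Naₒ)/(Kᵢ + α·Naᵢ)].
10^(Vm/61.6) = 10^(-55.4/61.6) = 0.12608
So 0.12608·(Kᵢ + α·Naᵢ) = Kₒ + α·Naₒ → α = (0.12608·104.0 − 9.82) / (123.0 − 0.12608·24.3)
α = (13.11 − 9.82) / (123.0 − 3.064) = 3.292/119.9 = 0.02745

0.027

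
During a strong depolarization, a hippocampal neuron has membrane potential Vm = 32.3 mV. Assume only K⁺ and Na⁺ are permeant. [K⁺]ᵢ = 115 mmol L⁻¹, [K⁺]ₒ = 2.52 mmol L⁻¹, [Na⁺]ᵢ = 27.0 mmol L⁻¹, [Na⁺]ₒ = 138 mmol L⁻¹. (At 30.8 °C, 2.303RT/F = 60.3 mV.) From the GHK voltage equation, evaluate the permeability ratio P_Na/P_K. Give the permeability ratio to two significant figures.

8.7

Let α = P_Na/P_K. GHK: Vm = 60.3·log₁₀[(Kₒ + α·Naₒ)/(Kᵢ + α·Naᵢ)].
10^(Vm/60.3) = 10^(32.3/60.3) = 3.4329
So 3.4329·(Kᵢ + α·Naᵢ) = Kₒ + α·Naₒ → α = (3.4329·115.0 − 2.52) / (138.0 − 3.4329·27.0)
α = (394.8 − 2.52) / (138.0 − 92.69) = 392.3/45.31 = 8.657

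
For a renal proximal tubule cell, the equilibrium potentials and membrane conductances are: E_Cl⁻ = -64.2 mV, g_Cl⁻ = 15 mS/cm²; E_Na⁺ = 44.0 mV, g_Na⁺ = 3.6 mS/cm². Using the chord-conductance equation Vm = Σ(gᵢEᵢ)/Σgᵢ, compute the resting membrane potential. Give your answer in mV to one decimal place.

Σ gᵢEᵢ = 15·(-64.2) + 3.6·(44.0) = -804.60
Σ gᵢ = 15 + 3.6 = 18.6
Vm = -804.60 / 18.6 = -43.26 mV

-43.3 mV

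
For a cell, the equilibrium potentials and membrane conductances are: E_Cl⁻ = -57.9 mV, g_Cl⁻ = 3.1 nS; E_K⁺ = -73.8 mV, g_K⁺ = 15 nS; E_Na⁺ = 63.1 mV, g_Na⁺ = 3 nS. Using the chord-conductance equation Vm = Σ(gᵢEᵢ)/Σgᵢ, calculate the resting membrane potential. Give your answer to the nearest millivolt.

Σ gᵢEᵢ = 3.1·(-57.9) + 15·(-73.8) + 3·(63.1) = -1097.19
Σ gᵢ = 3.1 + 15 + 3 = 21.1
Vm = -1097.19 / 21.1 = -52.00 mV

-52 mV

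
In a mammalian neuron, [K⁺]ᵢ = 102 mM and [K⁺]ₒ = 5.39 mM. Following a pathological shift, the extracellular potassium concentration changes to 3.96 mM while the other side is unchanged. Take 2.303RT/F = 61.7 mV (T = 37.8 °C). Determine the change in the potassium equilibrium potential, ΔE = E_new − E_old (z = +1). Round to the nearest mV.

E_old = (61.7/1)·log₁₀(5.39/102) = -78.79 mV
E_new = (61.7/1)·log₁₀(3.96/102) = -87.05 mV
ΔE = -87.05 − (-78.79) = -8.26 mV

-8 mV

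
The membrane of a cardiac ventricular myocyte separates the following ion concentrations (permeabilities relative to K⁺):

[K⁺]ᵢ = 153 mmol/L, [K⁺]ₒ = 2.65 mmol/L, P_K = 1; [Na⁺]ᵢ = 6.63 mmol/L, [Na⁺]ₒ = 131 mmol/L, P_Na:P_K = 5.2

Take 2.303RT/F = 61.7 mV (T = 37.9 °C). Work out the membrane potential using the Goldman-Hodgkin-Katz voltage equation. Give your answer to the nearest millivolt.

Vm = 61.7 · log₁₀[(Σ P·[cation]ₒ + Σ P·[anion]ᵢ) / (Σ P·[cation]ᵢ + Σ P·[anion]ₒ)]
Numerator = 1×2.65 + 5.2×131 = 683.9
Denominator = 1×153 + 5.2×6.63 = 187.5
Vm = 61.7 · log₁₀(3.6477) = 61.7 × (0.5620) = 34.68 mV

35 mV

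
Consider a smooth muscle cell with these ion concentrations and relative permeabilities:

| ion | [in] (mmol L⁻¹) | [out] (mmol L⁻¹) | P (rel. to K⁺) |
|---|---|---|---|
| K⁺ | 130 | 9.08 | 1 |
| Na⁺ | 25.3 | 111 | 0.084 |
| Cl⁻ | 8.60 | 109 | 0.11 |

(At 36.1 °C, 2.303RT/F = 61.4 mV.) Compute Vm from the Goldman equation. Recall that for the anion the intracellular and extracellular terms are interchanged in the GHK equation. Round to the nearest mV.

Vm = 61.4 · log₁₀[(Σ P·[cation]ₒ + Σ P·[anion]ᵢ) / (Σ P·[cation]ᵢ + Σ P·[anion]ₒ)]
Numerator = 1×9.08 + 0.084×111 + 0.11×8.60 = 19.35
Denominator = 1×130 + 0.084×25.3 + 0.11×109 = 144.1
Vm = 61.4 · log₁₀(0.13427) = 61.4 × (-0.8720) = -53.54 mV

-54 mV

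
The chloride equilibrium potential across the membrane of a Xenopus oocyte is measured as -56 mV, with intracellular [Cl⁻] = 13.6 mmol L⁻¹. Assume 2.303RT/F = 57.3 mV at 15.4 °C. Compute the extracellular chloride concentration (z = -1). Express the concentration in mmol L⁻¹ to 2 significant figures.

130 mmol L⁻¹

Nernst: E = (57.3/-1) · log₁₀([out]/[in]), so log₁₀([out]/[in]) = -56.0 × -1 / 57.3 = 0.9773.
[out]/[in] = 10^(0.9773) = 9.491.
[out] = 9.491 × 13.6 = 129.1 mmol L⁻¹.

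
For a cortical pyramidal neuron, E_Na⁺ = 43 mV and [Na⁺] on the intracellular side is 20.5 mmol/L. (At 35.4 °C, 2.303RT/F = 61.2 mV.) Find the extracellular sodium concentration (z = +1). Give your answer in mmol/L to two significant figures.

100 mmol/L

Nernst: E = (61.2/1) · log₁₀([out]/[in]), so log₁₀([out]/[in]) = 43.0 × 1 / 61.2 = 0.7026.
[out]/[in] = 10^(0.7026) = 5.042.
[out] = 5.042 × 20.5 = 103.4 mmol/L.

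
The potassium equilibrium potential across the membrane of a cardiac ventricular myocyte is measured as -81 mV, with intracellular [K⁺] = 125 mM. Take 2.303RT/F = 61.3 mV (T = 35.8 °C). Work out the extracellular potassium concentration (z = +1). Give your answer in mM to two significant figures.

6.0 mM

Nernst: E = (61.3/1) · log₁₀([out]/[in]), so log₁₀([out]/[in]) = -81.0 × 1 / 61.3 = -1.3214.
[out]/[in] = 10^(-1.3214) = 0.04771.
[out] = 0.04771 × 125 = 5.964 mM.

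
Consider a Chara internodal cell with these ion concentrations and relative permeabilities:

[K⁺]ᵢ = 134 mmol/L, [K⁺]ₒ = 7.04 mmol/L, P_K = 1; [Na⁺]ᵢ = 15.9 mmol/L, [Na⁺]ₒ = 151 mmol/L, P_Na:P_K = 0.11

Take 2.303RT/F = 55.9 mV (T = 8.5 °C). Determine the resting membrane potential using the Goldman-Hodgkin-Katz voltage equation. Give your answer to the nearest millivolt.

Vm = 55.9 · log₁₀[(Σ P·[cation]ₒ + Σ P·[anion]ᵢ) / (Σ P·[cation]ᵢ + Σ P·[anion]ₒ)]
Numerator = 1×7.04 + 0.11×151 = 23.65
Denominator = 1×134 + 0.11×15.9 = 135.7
Vm = 55.9 · log₁₀(0.17422) = 55.9 × (-0.7589) = -42.42 mV

-42 mV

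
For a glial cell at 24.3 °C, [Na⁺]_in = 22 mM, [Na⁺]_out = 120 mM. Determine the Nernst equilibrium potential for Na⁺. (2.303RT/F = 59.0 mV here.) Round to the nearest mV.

43 mV

E = (59.0/z) · log₁₀([Na⁺]_out/[Na⁺]_in) with z = +1.
= (59.0/1) · log₁₀(120/22) = 59.00 · log₁₀(5.455)
= 59.00 · (0.7368) = 43.47 mV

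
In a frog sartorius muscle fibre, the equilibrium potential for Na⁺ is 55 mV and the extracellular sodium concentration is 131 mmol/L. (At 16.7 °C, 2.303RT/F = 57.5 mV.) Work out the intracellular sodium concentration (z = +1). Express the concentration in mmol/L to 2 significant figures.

Nernst: E = (57.5/1) · log₁₀([out]/[in]), so log₁₀([out]/[in]) = 55.0 × 1 / 57.5 = 0.9565.
[out]/[in] = 10^(0.9565) = 9.047.
[in] = 131 / 9.047 = 14.48 mmol/L.

14 mmol/L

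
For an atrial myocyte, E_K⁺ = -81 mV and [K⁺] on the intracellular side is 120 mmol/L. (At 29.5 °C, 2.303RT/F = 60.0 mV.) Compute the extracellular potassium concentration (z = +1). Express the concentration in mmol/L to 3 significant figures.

Nernst: E = (60.0/1) · log₁₀([out]/[in]), so log₁₀([out]/[in]) = -81.0 × 1 / 60.0 = -1.3500.
[out]/[in] = 10^(-1.3500) = 0.04467.
[out] = 0.04467 × 120 = 5.36 mmol/L.

5.36 mmol/L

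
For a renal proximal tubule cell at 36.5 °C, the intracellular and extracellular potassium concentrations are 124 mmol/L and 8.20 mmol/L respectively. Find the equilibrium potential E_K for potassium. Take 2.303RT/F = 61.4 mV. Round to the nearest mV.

-72 mV

E = (61.4/z) · log₁₀([K⁺]_out/[K⁺]_in) with z = +1.
= (61.4/1) · log₁₀(8.20/124) = 61.40 · log₁₀(0.06613)
= 61.40 · (-1.1796) = -72.43 mV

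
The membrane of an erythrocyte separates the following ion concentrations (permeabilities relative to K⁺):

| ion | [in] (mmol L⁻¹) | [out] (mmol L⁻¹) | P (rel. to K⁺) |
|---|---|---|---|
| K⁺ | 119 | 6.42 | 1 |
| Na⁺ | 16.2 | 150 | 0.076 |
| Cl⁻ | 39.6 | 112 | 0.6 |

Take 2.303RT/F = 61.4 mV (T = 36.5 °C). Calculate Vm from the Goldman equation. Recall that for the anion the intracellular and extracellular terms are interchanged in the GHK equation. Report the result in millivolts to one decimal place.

Vm = 61.4 · log₁₀[(Σ P·[cation]ₒ + Σ P·[anion]ᵢ) / (Σ P·[cation]ᵢ + Σ P·[anion]ₒ)]
Numerator = 1×6.42 + 0.076×150 + 0.6×39.6 = 41.58
Denominator = 1×119 + 0.076×16.2 + 0.6×112 = 187.4
Vm = 61.4 · log₁₀(0.22184) = 61.4 × (-0.6540) = -40.15 mV

-40.2 mV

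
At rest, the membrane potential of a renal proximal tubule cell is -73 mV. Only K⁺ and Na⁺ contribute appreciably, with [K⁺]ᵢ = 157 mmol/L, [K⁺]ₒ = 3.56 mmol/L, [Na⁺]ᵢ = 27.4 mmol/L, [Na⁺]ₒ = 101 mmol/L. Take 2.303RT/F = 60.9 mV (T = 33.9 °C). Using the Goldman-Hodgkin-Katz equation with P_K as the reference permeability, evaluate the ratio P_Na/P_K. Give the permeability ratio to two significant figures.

Let α = P_Na/P_K. GHK: Vm = 60.9·log₁₀[(Kₒ + α·Naₒ)/(Kᵢ + α·Naᵢ)].
10^(Vm/60.9) = 10^(-73.0/60.9) = 0.063287
So 0.063287·(Kᵢ + α·Naᵢ) = Kₒ + α·Naₒ → α = (0.063287·157.0 − 3.56) / (101.0 − 0.063287·27.4)
α = (9.936 − 3.56) / (101.0 − 1.734) = 6.376/99.27 = 0.06423

0.064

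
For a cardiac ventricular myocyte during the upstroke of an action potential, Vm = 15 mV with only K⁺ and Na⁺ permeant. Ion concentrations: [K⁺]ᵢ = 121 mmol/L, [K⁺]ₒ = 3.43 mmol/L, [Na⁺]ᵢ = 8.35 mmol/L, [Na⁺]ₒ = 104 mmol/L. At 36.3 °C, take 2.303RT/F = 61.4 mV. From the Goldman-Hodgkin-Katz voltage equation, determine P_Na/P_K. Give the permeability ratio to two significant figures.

Let α = P_Na/P_K. GHK: Vm = 61.4·log₁₀[(Kₒ + α·Naₒ)/(Kᵢ + α·Naᵢ)].
10^(Vm/61.4) = 10^(15.0/61.4) = 1.7551
So 1.7551·(Kᵢ + α·Naᵢ) = Kₒ + α·Naₒ → α = (1.7551·121.0 − 3.43) / (104.0 − 1.7551·8.35)
α = (212.4 − 3.43) / (104.0 − 14.66) = 208.9/89.34 = 2.339

2.3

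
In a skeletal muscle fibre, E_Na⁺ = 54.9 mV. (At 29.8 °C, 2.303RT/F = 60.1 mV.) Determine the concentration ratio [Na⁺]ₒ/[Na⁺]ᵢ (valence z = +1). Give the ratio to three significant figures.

log₁₀([out]/[in]) = E·z/(60.1) = 54.9 × 1 / 60.1 = 0.9135
[out]/[in] = 10^(0.9135) = 8.194

8.19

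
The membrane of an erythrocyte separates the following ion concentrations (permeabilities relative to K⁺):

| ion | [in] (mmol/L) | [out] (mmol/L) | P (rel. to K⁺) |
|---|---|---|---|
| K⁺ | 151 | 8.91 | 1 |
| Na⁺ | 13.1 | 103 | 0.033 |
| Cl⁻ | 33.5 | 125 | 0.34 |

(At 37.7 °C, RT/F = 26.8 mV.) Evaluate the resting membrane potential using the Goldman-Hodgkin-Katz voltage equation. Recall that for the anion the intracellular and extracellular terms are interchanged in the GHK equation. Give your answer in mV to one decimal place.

-56.3 mV

Vm = 26.8 · ln[(Σ P·[cation]ₒ + Σ P·[anion]ᵢ) / (Σ P·[cation]ᵢ + Σ P·[anion]ₒ)]
Numerator = 1×8.91 + 0.033×103 + 0.34×33.5 = 23.7
Denominator = 1×151 + 0.033×13.1 + 0.34×125 = 193.9
Vm = 26.8 · ln(0.1222) = 26.8 × (-2.1021) = -56.34 mV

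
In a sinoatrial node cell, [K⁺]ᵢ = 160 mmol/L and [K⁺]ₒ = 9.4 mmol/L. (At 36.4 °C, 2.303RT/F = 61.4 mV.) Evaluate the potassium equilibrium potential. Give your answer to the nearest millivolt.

-76 mV

E = (61.4/z) · log₁₀([K⁺]_out/[K⁺]_in) with z = +1.
= (61.4/1) · log₁₀(9.4/160) = 61.40 · log₁₀(0.05875)
= 61.40 · (-1.2310) = -75.58 mV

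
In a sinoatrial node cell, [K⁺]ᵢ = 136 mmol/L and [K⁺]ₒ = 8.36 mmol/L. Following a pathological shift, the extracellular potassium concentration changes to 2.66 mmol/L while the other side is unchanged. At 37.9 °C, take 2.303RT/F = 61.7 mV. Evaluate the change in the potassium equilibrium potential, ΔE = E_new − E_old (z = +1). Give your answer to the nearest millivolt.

-31 mV

E_old = (61.7/1)·log₁₀(8.36/136) = -74.74 mV
E_new = (61.7/1)·log₁₀(2.66/136) = -105.42 mV
ΔE = -105.42 − (-74.74) = -30.68 mV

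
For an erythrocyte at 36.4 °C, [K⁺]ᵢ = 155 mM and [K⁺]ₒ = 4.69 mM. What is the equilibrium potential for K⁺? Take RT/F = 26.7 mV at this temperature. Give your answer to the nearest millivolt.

-93 mV

E = (26.7/z) · ln([K⁺]_out/[K⁺]_in) with z = +1.
= (26.7/1) · ln(4.69/155) = 26.70 · ln(0.03026)
= 26.70 · (-3.4980) = -93.40 mV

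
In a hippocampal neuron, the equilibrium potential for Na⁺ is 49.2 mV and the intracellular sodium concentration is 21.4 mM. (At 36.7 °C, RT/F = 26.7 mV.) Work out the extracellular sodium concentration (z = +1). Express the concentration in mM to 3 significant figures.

Nernst: E = (26.7/1) · ln([out]/[in]), so ln([out]/[in]) = 49.2 × 1 / 26.7 = 1.8427.
[out]/[in] = e^(1.8427) = 6.314.
[out] = 6.314 × 21.4 = 135.1 mM.

135 mM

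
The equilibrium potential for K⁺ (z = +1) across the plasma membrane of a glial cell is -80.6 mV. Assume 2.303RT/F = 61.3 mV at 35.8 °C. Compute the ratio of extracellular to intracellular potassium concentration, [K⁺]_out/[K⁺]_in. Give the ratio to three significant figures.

0.0484

log₁₀([out]/[in]) = E·z/(61.3) = -80.6 × 1 / 61.3 = -1.3148
[out]/[in] = 10^(-1.3148) = 0.04843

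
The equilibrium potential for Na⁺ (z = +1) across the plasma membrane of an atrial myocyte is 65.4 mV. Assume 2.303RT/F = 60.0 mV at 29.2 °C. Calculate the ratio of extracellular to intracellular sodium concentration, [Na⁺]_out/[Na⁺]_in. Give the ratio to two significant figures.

12

log₁₀([out]/[in]) = E·z/(60.0) = 65.4 × 1 / 60.0 = 1.0900
[out]/[in] = 10^(1.0900) = 12.3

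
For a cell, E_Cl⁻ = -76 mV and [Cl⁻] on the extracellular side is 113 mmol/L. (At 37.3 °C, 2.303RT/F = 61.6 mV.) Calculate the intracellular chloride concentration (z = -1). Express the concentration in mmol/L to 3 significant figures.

Nernst: E = (61.6/-1) · log₁₀([out]/[in]), so log₁₀([out]/[in]) = -76.0 × -1 / 61.6 = 1.2338.
[out]/[in] = 10^(1.2338) = 17.13.
[in] = 113 / 17.13 = 6.596 mmol/L.

6.60 mmol/L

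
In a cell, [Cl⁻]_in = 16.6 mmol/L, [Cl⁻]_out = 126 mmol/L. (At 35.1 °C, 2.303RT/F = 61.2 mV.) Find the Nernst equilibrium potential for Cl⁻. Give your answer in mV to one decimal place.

E = (61.2/z) · log₁₀([Cl⁻]_out/[Cl⁻]_in) with z = -1.
For an anion, dividing by z = -1 reverses the sign.
= (61.2/-1) · log₁₀(126/16.6) = -61.20 · log₁₀(7.59)
= -61.20 · (0.8803) = -53.87 mV

-53.9 mV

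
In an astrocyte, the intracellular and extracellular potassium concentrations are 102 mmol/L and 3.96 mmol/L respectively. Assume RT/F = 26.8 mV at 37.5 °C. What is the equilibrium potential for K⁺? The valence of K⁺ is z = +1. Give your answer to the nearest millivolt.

-87 mV

E = (26.8/z) · ln([K⁺]_out/[K⁺]_in) with z = +1.
= (26.8/1) · ln(3.96/102) = 26.80 · ln(0.03882)
= 26.80 · (-3.2487) = -87.07 mV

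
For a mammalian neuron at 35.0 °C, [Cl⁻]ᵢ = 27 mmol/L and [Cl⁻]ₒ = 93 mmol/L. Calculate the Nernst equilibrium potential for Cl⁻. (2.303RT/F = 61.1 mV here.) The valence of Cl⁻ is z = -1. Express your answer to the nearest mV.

-33 mV

E = (61.1/z) · log₁₀([Cl⁻]_out/[Cl⁻]_in) with z = -1.
For an anion, dividing by z = -1 reverses the sign.
= (61.1/-1) · log₁₀(93/27) = -61.10 · log₁₀(3.444)
= -61.10 · (0.5371) = -32.82 mV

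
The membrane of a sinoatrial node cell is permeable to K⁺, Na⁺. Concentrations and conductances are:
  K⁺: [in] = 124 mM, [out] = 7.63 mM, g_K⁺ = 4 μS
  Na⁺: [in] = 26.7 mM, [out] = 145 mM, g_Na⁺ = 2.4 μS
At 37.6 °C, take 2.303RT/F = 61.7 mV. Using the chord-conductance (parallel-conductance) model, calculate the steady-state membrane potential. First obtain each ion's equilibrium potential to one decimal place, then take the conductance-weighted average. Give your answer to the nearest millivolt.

-30 mV

E_K⁺ = (61.7/1)·log₁₀(7.63/124) = -74.7 mV
E_Na⁺ = (61.7/1)·log₁₀(145/26.7) = 45.3 mV
Vm = (Σ gᵢEᵢ)/(Σ gᵢ) = (4·-74.7 + 2.4·45.3) / (4 + 2.4)
= -190.08 / 6.4 = -29.70 mV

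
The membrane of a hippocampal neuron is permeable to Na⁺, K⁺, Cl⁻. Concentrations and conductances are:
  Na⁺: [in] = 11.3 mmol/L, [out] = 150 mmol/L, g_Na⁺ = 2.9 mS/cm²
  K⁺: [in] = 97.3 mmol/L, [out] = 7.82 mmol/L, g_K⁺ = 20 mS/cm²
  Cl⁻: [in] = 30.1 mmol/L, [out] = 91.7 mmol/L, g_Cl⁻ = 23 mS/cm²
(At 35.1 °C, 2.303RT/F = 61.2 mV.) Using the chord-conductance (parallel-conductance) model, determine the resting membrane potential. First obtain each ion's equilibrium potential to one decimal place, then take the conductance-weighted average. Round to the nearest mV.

E_Na⁺ = (61.2/1)·log₁₀(150/11.3) = 68.7 mV
E_K⁺ = (61.2/1)·log₁₀(7.82/97.3) = -67.0 mV
E_Cl⁻ = (61.2/-1)·log₁₀(91.7/30.1) = -29.6 mV
Vm = (Σ gᵢEᵢ)/(Σ gᵢ) = (2.9·68.7 + 20·-67.0 + 23·-29.6) / (2.9 + 20 + 23)
= -1821.57 / 45.9 = -39.69 mV

-40 mV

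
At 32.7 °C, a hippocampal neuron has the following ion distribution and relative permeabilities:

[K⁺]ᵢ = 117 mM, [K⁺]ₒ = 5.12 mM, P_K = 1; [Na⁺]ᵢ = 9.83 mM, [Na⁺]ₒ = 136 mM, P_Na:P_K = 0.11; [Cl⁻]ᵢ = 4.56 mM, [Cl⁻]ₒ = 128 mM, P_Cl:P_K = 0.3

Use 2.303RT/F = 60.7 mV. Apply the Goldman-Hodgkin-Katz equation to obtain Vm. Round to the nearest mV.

-52 mV

Vm = 60.7 · log₁₀[(Σ P·[cation]ₒ + Σ P·[anion]ᵢ) / (Σ P·[cation]ᵢ + Σ P·[anion]ₒ)]
Numerator = 1×5.12 + 0.11×136 + 0.3×4.56 = 21.45
Denominator = 1×117 + 0.11×9.83 + 0.3×128 = 156.5
Vm = 60.7 · log₁₀(0.13706) = 60.7 × (-0.8631) = -52.39 mV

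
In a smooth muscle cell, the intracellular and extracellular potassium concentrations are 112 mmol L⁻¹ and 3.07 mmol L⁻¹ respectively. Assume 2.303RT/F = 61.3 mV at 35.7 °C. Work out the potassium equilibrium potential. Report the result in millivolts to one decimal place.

-95.8 mV

E = (61.3/z) · log₁₀([K⁺]_out/[K⁺]_in) with z = +1.
= (61.3/1) · log₁₀(3.07/112) = 61.30 · log₁₀(0.02741)
= 61.30 · (-1.5621) = -95.76 mV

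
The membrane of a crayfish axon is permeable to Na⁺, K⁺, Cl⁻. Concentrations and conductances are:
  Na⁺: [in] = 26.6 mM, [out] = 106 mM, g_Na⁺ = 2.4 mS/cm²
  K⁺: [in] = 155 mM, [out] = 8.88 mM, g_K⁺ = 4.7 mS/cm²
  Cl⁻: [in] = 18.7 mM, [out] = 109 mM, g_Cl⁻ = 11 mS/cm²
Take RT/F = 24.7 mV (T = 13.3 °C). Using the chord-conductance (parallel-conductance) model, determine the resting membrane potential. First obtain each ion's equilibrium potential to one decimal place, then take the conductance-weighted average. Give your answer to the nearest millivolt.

-40 mV

E_Na⁺ = (24.7/1)·ln(106/26.6) = 34.1 mV
E_K⁺ = (24.7/1)·ln(8.88/155) = -70.6 mV
E_Cl⁻ = (24.7/-1)·ln(109/18.7) = -43.5 mV
Vm = (Σ gᵢEᵢ)/(Σ gᵢ) = (2.4·34.1 + 4.7·-70.6 + 11·-43.5) / (2.4 + 4.7 + 11)
= -728.48 / 18.1 = -40.25 mV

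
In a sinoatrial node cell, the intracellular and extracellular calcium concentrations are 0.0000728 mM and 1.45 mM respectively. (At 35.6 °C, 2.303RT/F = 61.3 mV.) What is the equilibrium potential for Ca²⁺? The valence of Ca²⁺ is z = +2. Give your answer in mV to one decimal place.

E = (61.3/z) · log₁₀([Ca²⁺]_out/[Ca²⁺]_in) with z = +2.
= (61.3/2) · log₁₀(1.45/0.0000728) = 30.65 · log₁₀(1.992e+04)
= 30.65 · (4.2992) = 131.77 mV

131.8 mV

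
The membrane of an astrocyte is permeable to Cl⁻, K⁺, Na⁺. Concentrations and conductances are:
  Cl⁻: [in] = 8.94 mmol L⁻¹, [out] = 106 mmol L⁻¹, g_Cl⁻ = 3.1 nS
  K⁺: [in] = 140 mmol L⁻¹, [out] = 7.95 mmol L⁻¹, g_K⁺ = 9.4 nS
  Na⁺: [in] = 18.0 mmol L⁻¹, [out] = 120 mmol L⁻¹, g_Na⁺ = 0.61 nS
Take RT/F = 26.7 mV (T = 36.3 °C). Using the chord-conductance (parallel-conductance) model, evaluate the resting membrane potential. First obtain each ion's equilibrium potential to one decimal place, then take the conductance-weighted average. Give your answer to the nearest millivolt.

-68 mV

E_Cl⁻ = (26.7/-1)·ln(106/8.94) = -66.0 mV
E_K⁺ = (26.7/1)·ln(7.95/140) = -76.6 mV
E_Na⁺ = (26.7/1)·ln(120/18.0) = 50.7 mV
Vm = (Σ gᵢEᵢ)/(Σ gᵢ) = (3.1·-66.0 + 9.4·-76.6 + 0.61·50.7) / (3.1 + 9.4 + 0.61)
= -893.71 / 13.11 = -68.17 mV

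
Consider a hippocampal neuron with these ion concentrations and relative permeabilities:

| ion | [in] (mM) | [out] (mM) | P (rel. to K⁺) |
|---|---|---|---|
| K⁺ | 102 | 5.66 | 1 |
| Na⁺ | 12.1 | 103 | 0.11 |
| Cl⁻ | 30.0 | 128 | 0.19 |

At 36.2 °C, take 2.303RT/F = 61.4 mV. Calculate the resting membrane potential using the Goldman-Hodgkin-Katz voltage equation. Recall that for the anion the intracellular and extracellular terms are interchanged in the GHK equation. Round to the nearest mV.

Vm = 61.4 · log₁₀[(Σ P·[cation]ₒ + Σ P·[anion]ᵢ) / (Σ P·[cation]ᵢ + Σ P·[anion]ₒ)]
Numerator = 1×5.66 + 0.11×103 + 0.19×30.0 = 22.69
Denominator = 1×102 + 0.11×12.1 + 0.19×128 = 127.7
Vm = 61.4 · log₁₀(0.17775) = 61.4 × (-0.7502) = -46.06 mV

-46 mV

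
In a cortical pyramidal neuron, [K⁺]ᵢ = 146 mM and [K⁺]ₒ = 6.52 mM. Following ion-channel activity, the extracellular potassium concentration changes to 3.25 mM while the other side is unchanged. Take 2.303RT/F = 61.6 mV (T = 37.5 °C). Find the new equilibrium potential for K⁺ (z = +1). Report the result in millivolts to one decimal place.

After the shift: [K⁺]_out = 3.25, [K⁺]_in = 146 mM.
E_new = (61.6/1)·log₁₀(3.25/146) = 61.60 · (-1.6525) = -101.79 mV

-101.8 mV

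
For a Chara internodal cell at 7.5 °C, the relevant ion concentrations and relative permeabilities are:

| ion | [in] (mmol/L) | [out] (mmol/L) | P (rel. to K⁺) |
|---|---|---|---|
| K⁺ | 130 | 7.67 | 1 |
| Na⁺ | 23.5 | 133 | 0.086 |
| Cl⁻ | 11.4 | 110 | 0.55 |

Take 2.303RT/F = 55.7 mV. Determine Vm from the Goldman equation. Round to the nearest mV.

Vm = 55.7 · log₁₀[(Σ P·[cation]ₒ + Σ P·[anion]ᵢ) / (Σ P·[cation]ᵢ + Σ P·[anion]ₒ)]
Numerator = 1×7.67 + 0.086×133 + 0.55×11.4 = 25.38
Denominator = 1×130 + 0.086×23.5 + 0.55×110 = 192.5
Vm = 55.7 · log₁₀(0.13182) = 55.7 × (-0.8800) = -49.02 mV

-49 mV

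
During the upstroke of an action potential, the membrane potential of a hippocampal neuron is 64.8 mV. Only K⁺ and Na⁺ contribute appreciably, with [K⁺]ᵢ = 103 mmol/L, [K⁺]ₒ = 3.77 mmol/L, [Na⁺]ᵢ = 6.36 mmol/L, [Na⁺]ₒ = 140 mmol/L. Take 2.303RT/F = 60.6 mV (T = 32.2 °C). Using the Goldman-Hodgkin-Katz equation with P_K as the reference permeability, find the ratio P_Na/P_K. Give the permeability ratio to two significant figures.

Let α = P_Na/P_K. GHK: Vm = 60.6·log₁₀[(Kₒ + α·Naₒ)/(Kᵢ + α·Naᵢ)].
10^(Vm/60.6) = 10^(64.8/60.6) = 11.73
So 11.73·(Kᵢ + α·Naᵢ) = Kₒ + α·Naₒ → α = (11.73·103.0 − 3.77) / (140.0 − 11.73·6.36)
α = (1208 − 3.77) / (140.0 − 74.6) = 1204/65.4 = 18.42

18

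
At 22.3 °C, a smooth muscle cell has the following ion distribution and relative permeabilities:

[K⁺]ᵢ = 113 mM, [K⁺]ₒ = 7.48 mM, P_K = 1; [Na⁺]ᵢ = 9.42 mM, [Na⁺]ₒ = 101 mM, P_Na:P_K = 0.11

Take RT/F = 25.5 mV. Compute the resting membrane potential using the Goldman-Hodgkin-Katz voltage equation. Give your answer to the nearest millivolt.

Vm = 25.5 · ln[(Σ P·[cation]ₒ + Σ P·[anion]ᵢ) / (Σ P·[cation]ᵢ + Σ P·[anion]ₒ)]
Numerator = 1×7.48 + 0.11×101 = 18.59
Denominator = 1×113 + 0.11×9.42 = 114
Vm = 25.5 · ln(0.16302) = 25.5 × (-1.8139) = -46.25 mV

-46 mV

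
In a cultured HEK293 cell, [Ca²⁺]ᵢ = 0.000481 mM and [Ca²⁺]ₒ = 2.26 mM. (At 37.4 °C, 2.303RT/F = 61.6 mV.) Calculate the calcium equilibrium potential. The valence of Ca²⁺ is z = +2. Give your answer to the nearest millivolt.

113 mV

E = (61.6/z) · log₁₀([Ca²⁺]_out/[Ca²⁺]_in) with z = +2.
= (61.6/2) · log₁₀(2.26/0.000481) = 30.80 · log₁₀(4699)
= 30.80 · (3.6720) = 113.10 mV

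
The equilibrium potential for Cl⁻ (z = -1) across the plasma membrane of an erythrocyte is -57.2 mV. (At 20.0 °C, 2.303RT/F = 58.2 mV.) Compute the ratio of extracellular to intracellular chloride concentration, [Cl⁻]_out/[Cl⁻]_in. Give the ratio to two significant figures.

log₁₀([out]/[in]) = E·z/(58.2) = -57.2 × -1 / 58.2 = 0.9828
[out]/[in] = 10^(0.9828) = 9.612

9.6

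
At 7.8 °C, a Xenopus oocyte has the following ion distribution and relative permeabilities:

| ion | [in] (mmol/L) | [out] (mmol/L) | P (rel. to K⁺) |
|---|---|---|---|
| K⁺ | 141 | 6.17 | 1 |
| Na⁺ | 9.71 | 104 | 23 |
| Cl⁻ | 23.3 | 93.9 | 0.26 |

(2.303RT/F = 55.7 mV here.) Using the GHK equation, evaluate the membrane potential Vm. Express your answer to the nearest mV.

Vm = 55.7 · log₁₀[(Σ P·[cation]ₒ + Σ P·[anion]ᵢ) / (Σ P·[cation]ᵢ + Σ P·[anion]ₒ)]
Numerator = 1×6.17 + 23×104 + 0.26×23.3 = 2404
Denominator = 1×141 + 23×9.71 + 0.26×93.9 = 388.7
Vm = 55.7 · log₁₀(6.1846) = 55.7 × (0.7913) = 44.08 mV

44 mV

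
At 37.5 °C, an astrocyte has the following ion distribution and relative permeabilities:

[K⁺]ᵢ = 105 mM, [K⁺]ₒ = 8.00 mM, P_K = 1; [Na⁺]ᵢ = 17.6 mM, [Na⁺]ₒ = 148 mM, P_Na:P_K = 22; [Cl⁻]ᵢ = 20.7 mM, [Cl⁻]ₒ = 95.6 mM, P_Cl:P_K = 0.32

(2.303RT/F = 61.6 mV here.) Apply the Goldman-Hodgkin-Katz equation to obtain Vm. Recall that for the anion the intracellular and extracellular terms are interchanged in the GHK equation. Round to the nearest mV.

49 mV

Vm = 61.6 · log₁₀[(Σ P·[cation]ₒ + Σ P·[anion]ᵢ) / (Σ P·[cation]ᵢ + Σ P·[anion]ₒ)]
Numerator = 1×8.00 + 22×148 + 0.32×20.7 = 3271
Denominator = 1×105 + 22×17.6 + 0.32×95.6 = 522.8
Vm = 61.6 · log₁₀(6.2561) = 61.6 × (0.7963) = 49.05 mV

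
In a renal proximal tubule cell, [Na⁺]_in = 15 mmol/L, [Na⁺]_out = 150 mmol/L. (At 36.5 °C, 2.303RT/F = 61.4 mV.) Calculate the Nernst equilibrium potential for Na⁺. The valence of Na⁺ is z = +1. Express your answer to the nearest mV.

E = (61.4/z) · log₁₀([Na⁺]_out/[Na⁺]_in) with z = +1.
= (61.4/1) · log₁₀(150/15) = 61.40 · log₁₀(10)
= 61.40 · (1.0000) = 61.40 mV

61 mV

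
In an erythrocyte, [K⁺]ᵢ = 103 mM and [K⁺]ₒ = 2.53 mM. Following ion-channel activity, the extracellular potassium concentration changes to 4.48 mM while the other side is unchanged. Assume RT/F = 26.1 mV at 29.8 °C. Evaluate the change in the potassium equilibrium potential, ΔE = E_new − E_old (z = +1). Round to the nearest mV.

15 mV

E_old = (26.1/1)·ln(2.53/103) = -96.74 mV
E_new = (26.1/1)·ln(4.48/103) = -81.83 mV
ΔE = -81.83 − (-96.74) = 14.91 mV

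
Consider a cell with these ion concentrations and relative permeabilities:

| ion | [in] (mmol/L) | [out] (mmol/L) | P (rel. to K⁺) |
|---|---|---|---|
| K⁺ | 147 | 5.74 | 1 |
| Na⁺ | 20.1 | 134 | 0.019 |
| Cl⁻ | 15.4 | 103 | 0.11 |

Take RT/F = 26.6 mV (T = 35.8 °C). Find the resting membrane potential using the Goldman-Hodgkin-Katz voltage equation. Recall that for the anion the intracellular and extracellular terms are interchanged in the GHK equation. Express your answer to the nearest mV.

Vm = 26.6 · ln[(Σ P·[cation]ₒ + Σ P·[anion]ᵢ) / (Σ P·[cation]ᵢ + Σ P·[anion]ₒ)]
Numerator = 1×5.74 + 0.019×134 + 0.11×15.4 = 9.98
Denominator = 1×147 + 0.019×20.1 + 0.11×103 = 158.7
Vm = 26.6 · ln(0.062881) = 26.6 × (-2.7665) = -73.59 mV

-74 mV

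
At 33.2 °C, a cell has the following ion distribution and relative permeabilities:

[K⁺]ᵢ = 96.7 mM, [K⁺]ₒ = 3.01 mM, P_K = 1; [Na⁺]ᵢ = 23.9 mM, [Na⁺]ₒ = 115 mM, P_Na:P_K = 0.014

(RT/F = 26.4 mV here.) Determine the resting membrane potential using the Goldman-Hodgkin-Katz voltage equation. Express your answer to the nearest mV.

Vm = 26.4 · ln[(Σ P·[cation]ₒ + Σ P·[anion]ᵢ) / (Σ P·[cation]ᵢ + Σ P·[anion]ₒ)]
Numerator = 1×3.01 + 0.014×115 = 4.62
Denominator = 1×96.7 + 0.014×23.9 = 97.03
Vm = 26.4 · ln(0.047612) = 26.4 × (-3.0447) = -80.38 mV

-80 mV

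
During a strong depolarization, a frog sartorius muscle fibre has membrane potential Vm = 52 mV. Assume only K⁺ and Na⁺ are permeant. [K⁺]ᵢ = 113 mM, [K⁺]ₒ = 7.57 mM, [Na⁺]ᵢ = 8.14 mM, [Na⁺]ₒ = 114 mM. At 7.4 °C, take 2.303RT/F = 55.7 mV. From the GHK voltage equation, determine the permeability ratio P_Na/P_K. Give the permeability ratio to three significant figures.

21.8

Let α = P_Na/P_K. GHK: Vm = 55.7·log₁₀[(Kₒ + α·Naₒ)/(Kᵢ + α·Naᵢ)].
10^(Vm/55.7) = 10^(52.0/55.7) = 8.5817
So 8.5817·(Kᵢ + α·Naᵢ) = Kₒ + α·Naₒ → α = (8.5817·113.0 − 7.57) / (114.0 − 8.5817·8.14)
α = (969.7 − 7.57) / (114.0 − 69.85) = 962.2/44.15 = 21.8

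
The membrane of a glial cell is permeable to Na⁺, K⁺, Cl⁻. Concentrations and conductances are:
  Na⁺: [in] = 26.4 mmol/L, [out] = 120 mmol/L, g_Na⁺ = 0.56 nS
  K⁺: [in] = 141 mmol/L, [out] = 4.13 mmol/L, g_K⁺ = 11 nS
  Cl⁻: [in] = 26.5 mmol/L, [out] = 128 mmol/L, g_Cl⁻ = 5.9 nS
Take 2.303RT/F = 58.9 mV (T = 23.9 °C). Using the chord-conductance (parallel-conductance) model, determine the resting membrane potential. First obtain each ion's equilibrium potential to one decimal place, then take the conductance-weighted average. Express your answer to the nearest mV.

E_Na⁺ = (58.9/1)·log₁₀(120/26.4) = 38.7 mV
E_K⁺ = (58.9/1)·log₁₀(4.13/141) = -90.3 mV
E_Cl⁻ = (58.9/-1)·log₁₀(128/26.5) = -40.3 mV
Vm = (Σ gᵢEᵢ)/(Σ gᵢ) = (0.56·38.7 + 11·-90.3 + 5.9·-40.3) / (0.56 + 11 + 5.9)
= -1209.40 / 17.46 = -69.27 mV

-69 mV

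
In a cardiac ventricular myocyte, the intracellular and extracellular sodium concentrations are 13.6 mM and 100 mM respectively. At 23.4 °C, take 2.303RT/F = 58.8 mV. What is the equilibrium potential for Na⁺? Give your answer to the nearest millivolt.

E = (58.8/z) · log₁₀([Na⁺]_out/[Na⁺]_in) with z = +1.
= (58.8/1) · log₁₀(100/13.6) = 58.80 · log₁₀(7.353)
= 58.80 · (0.8665) = 50.95 mV

51 mV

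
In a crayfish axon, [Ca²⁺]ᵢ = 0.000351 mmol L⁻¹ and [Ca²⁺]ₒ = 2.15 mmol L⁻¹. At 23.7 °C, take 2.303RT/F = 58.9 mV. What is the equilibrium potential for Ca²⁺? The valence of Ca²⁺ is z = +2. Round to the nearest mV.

E = (58.9/z) · log₁₀([Ca²⁺]_out/[Ca²⁺]_in) with z = +2.
= (58.9/2) · log₁₀(2.15/0.000351) = 29.45 · log₁₀(6125)
= 29.45 · (3.7871) = 111.53 mV

112 mV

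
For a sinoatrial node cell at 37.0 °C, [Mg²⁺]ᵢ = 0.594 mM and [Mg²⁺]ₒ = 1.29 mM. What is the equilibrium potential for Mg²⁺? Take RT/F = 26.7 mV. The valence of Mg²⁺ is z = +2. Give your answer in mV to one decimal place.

E = (26.7/z) · ln([Mg²⁺]_out/[Mg²⁺]_in) with z = +2.
= (26.7/2) · ln(1.29/0.594) = 13.35 · ln(2.172)
= 13.35 · (0.7755) = 10.35 mV

10.4 mV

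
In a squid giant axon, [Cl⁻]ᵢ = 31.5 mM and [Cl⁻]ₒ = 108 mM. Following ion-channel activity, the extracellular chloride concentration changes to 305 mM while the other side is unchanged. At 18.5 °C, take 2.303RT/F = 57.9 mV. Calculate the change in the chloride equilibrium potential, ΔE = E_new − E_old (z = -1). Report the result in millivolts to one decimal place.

-26.1 mV

E_old = (57.9/-1)·log₁₀(108/31.5) = -30.98 mV
E_new = (57.9/-1)·log₁₀(305/31.5) = -57.09 mV
ΔE = -57.09 − (-30.98) = -26.11 mV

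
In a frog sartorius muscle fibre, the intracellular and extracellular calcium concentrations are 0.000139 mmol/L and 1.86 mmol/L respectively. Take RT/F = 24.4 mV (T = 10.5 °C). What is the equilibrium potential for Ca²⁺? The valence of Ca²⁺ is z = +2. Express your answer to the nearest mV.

E = (24.4/z) · ln([Ca²⁺]_out/[Ca²⁺]_in) with z = +2.
= (24.4/2) · ln(1.86/0.000139) = 12.20 · ln(1.338e+04)
= 12.20 · (9.5016) = 115.92 mV

116 mV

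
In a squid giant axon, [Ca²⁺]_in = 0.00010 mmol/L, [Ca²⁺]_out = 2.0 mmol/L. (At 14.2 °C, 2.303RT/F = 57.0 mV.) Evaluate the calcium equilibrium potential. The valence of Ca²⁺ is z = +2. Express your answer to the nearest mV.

123 mV

E = (57.0/z) · log₁₀([Ca²⁺]_out/[Ca²⁺]_in) with z = +2.
= (57.0/2) · log₁₀(2.0/0.00010) = 28.50 · log₁₀(2e+04)
= 28.50 · (4.3010) = 122.58 mV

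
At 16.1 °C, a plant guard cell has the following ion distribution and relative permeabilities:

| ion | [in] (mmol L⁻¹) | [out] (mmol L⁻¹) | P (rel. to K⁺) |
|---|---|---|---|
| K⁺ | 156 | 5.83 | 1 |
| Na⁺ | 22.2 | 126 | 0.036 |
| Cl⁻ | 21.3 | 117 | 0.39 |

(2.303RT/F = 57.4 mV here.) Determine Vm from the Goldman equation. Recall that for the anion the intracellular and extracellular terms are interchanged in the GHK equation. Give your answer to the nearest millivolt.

-59 mV

Vm = 57.4 · log₁₀[(Σ P·[cation]ₒ + Σ P·[anion]ᵢ) / (Σ P·[cation]ᵢ + Σ P·[anion]ₒ)]
Numerator = 1×5.83 + 0.036×126 + 0.39×21.3 = 18.67
Denominator = 1×156 + 0.036×22.2 + 0.39×117 = 202.4
Vm = 57.4 · log₁₀(0.092245) = 57.4 × (-1.0351) = -59.41 mV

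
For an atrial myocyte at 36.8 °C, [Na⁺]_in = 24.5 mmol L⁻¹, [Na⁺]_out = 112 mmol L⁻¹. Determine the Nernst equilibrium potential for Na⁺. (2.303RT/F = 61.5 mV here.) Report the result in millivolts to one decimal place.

E = (61.5/z) · log₁₀([Na⁺]_out/[Na⁺]_in) with z = +1.
= (61.5/1) · log₁₀(112/24.5) = 61.50 · log₁₀(4.571)
= 61.50 · (0.6601) = 40.59 mV

40.6 mV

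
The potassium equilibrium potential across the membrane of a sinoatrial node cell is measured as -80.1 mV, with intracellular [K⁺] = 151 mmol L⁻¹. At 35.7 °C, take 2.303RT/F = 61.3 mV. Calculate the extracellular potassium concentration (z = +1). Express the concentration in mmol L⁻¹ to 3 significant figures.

Nernst: E = (61.3/1) · log₁₀([out]/[in]), so log₁₀([out]/[in]) = -80.1 × 1 / 61.3 = -1.3067.
[out]/[in] = 10^(-1.3067) = 0.04935.
[out] = 0.04935 × 151 = 7.452 mmol L⁻¹.

7.45 mmol L⁻¹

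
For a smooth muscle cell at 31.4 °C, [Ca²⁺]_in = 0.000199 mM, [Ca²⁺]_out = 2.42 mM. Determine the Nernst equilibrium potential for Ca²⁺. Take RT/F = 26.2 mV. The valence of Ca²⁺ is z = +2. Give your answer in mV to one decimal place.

E = (26.2/z) · ln([Ca²⁺]_out/[Ca²⁺]_in) with z = +2.
= (26.2/2) · ln(2.42/0.000199) = 13.10 · ln(1.216e+04)
= 13.10 · (9.4060) = 123.22 mV

123.2 mV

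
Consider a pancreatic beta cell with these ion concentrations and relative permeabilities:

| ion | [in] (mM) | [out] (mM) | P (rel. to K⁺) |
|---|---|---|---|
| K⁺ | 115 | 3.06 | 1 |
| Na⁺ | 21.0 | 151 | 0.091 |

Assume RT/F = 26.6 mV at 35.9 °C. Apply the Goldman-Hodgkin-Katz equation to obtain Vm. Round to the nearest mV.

Vm = 26.6 · ln[(Σ P·[cation]ₒ + Σ P·[anion]ᵢ) / (Σ P·[cation]ᵢ + Σ P·[anion]ₒ)]
Numerator = 1×3.06 + 0.091×151 = 16.8
Denominator = 1×115 + 0.091×21.0 = 116.9
Vm = 26.6 · ln(0.14371) = 26.6 × (-1.9400) = -51.60 mV

-52 mV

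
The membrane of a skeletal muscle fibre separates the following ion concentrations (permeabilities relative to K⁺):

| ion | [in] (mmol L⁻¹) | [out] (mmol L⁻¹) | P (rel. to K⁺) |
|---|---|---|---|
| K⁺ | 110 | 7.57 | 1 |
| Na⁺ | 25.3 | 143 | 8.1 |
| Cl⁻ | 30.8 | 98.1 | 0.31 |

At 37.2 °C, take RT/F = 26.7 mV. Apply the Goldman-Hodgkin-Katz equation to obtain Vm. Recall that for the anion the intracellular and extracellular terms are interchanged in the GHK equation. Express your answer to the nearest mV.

Vm = 26.7 · ln[(Σ P·[cation]ₒ + Σ P·[anion]ᵢ) / (Σ P·[cation]ᵢ + Σ P·[anion]ₒ)]
Numerator = 1×7.57 + 8.1×143 + 0.31×30.8 = 1175
Denominator = 1×110 + 8.1×25.3 + 0.31×98.1 = 345.3
Vm = 26.7 · ln(3.4036) = 26.7 × (1.2248) = 32.70 mV

33 mV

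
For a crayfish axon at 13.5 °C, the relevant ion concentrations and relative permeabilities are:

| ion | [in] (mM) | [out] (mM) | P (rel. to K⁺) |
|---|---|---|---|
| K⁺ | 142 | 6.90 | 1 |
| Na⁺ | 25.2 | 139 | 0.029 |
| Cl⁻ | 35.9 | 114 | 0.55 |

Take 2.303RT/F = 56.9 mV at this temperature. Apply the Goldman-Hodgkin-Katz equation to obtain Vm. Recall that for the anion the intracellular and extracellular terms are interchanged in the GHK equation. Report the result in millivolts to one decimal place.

-47.0 mV

Vm = 56.9 · log₁₀[(Σ P·[cation]ₒ + Σ P·[anion]ᵢ) / (Σ P·[cation]ᵢ + Σ P·[anion]ₒ)]
Numerator = 1×6.90 + 0.029×139 + 0.55×35.9 = 30.68
Denominator = 1×142 + 0.029×25.2 + 0.55×114 = 205.4
Vm = 56.9 · log₁₀(0.14933) = 56.9 × (-0.8259) = -46.99 mV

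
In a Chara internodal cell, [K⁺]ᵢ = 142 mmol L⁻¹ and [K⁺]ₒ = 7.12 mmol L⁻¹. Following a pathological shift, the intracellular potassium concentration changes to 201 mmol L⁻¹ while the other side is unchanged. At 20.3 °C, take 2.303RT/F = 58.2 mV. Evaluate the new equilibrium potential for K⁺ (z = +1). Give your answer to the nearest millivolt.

After the shift: [K⁺]_out = 7.12, [K⁺]_in = 201 mmol L⁻¹.
E_new = (58.2/1)·log₁₀(7.12/201) = 58.20 · (-1.4507) = -84.43 mV

-84 mV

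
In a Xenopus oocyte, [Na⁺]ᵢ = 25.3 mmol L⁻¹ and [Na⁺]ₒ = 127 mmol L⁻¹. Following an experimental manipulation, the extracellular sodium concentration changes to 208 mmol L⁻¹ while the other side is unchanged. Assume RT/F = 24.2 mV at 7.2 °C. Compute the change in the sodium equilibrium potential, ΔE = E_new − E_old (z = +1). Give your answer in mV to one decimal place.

11.9 mV

E_old = (24.2/1)·ln(127/25.3) = 39.04 mV
E_new = (24.2/1)·ln(208/25.3) = 50.98 mV
ΔE = 50.98 − (39.04) = 11.94 mV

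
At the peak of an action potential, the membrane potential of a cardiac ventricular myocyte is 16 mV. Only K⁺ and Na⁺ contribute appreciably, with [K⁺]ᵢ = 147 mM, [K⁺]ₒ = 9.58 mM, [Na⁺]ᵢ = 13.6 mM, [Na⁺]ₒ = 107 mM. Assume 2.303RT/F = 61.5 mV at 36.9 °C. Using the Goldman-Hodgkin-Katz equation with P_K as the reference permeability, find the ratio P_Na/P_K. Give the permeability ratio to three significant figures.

Let α = P_Na/P_K. GHK: Vm = 61.5·log₁₀[(Kₒ + α·Naₒ)/(Kᵢ + α·Naᵢ)].
10^(Vm/61.5) = 10^(16.0/61.5) = 1.8204
So 1.8204·(Kᵢ + α·Naᵢ) = Kₒ + α·Naₒ → α = (1.8204·147.0 − 9.58) / (107.0 − 1.8204·13.6)
α = (267.6 − 9.58) / (107.0 − 24.76) = 258/82.24 = 3.137

3.14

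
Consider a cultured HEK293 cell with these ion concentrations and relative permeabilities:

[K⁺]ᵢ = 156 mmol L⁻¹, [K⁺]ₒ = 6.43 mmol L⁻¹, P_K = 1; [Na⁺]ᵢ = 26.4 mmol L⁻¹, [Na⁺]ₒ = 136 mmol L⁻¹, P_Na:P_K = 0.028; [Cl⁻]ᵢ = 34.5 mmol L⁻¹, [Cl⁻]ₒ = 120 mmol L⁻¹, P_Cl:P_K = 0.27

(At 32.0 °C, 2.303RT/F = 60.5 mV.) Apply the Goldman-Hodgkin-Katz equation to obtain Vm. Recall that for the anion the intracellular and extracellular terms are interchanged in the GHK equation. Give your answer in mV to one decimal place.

-59.6 mV

Vm = 60.5 · log₁₀[(Σ P·[cation]ₒ + Σ P·[anion]ᵢ) / (Σ P·[cation]ᵢ + Σ P·[anion]ₒ)]
Numerator = 1×6.43 + 0.028×136 + 0.27×34.5 = 19.55
Denominator = 1×156 + 0.028×26.4 + 0.27×120 = 189.1
Vm = 60.5 · log₁₀(0.10338) = 60.5 × (-0.9856) = -59.63 mV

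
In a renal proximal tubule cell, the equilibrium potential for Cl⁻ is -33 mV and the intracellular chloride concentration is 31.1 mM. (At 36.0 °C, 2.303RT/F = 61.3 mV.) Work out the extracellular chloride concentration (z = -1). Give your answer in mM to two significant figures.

Nernst: E = (61.3/-1) · log₁₀([out]/[in]), so log₁₀([out]/[in]) = -33.0 × -1 / 61.3 = 0.5383.
[out]/[in] = 10^(0.5383) = 3.454.
[out] = 3.454 × 31.1 = 107.4 mM.

110 mM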